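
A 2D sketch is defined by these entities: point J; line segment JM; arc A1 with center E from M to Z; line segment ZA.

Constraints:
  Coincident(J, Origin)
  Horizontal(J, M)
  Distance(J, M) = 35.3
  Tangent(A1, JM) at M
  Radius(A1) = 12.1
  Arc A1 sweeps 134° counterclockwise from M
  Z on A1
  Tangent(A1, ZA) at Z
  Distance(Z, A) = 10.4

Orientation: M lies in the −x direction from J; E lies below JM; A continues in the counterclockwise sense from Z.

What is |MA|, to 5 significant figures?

28.026

J is at the origin; J and M share the same y with |JM| = 35.3 and M on the −x side, so M = (-35.300, 0.0000). Tangency of A1 to JM means the radius EM is perpendicular to JM, so E = M + (0, -12.1) = (-35.300, -12.100). On A1, M sits at bearing 90° from E; a 134° counterclockwise sweep puts Z at bearing 224°, so Z = E + 12.1·(cos 224°, sin 224°) = (-44.004, -20.505). Since A1 is tangent to ZA there, EZ ⟂ ZA, so ZA runs along (−sin 224°, cos 224°); with |ZA| = 10.4, A = (-36.780, -27.987). Then |MA| = |A − M| = 28.026.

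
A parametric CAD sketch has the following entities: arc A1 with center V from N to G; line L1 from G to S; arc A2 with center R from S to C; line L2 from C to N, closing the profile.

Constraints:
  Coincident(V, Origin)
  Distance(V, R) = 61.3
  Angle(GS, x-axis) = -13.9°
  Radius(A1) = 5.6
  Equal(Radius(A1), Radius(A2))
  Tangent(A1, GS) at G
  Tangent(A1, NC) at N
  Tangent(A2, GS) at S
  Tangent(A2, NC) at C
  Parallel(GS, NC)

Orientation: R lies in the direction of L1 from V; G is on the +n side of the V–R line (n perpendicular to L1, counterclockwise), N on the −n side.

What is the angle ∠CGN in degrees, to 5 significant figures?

79.646°

Tangency of A1 to both parallel lines with radius 5.6 puts G and N at V ± 5.6·n: G = (1.3453, 5.4360), N = (-1.3453, -5.4360). Equal radii place S and C the same way about R: S = R + 5.6·n = (60.850, -9.2900), C = R − 5.6·n = (58.160, -20.162). Then cos ∠CGN = GC·GN / (|GC||GN|), giving 79.646°.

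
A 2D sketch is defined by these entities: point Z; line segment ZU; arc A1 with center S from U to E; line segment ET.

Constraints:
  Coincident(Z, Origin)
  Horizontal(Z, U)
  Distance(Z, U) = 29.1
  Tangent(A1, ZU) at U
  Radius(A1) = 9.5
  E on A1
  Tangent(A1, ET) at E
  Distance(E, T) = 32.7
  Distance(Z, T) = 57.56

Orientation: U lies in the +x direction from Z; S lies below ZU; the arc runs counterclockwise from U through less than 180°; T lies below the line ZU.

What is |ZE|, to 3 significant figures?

25.9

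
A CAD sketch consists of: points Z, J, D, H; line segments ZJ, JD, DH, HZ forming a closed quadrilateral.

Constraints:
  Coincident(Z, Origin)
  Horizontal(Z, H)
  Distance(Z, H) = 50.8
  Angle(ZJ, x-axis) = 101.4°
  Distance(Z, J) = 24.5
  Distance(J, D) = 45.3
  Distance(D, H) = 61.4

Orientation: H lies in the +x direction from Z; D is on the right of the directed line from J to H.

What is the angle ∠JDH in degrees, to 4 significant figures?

67.27°

Checks: |ZH| = 50.80 ✓; |ZJ| = 24.50 ✓; |JD| = 45.30 ✓; |DH| = 61.40 ✓.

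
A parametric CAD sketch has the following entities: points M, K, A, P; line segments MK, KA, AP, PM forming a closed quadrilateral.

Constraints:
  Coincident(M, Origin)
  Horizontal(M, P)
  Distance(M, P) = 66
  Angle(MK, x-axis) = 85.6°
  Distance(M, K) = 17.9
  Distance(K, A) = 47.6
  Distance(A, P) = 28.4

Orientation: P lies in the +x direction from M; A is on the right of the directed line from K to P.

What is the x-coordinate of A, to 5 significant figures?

39.612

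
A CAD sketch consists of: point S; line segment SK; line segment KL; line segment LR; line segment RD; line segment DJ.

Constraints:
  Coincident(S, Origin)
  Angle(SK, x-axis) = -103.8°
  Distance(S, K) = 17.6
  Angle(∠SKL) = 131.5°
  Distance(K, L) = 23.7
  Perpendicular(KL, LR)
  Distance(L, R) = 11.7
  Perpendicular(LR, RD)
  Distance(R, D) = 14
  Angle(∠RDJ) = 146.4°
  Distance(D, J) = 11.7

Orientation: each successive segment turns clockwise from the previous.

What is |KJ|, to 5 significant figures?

5.2255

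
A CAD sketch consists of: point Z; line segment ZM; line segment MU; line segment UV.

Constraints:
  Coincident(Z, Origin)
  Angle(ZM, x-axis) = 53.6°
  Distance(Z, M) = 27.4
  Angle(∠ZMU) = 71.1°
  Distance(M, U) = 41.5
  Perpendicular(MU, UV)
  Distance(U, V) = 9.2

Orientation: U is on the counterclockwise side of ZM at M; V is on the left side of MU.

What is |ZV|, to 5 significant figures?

36.661

∠ZMU = 71.1°, so MU runs at 53.6° + (180° − 71.1°) = 162.50° from the x-axis; with |MU| = 41.5, U = M + 41.5·(cos 162.50°, sin 162.50°) = (-23.320, 34.533). MU ⟂ UV; with |UV| = 9.2 on the left of MU, V = U + 9.2·(-0.30071, -0.95372) = (-26.086, 25.759). Then |ZV| = |V − Z| = 36.661.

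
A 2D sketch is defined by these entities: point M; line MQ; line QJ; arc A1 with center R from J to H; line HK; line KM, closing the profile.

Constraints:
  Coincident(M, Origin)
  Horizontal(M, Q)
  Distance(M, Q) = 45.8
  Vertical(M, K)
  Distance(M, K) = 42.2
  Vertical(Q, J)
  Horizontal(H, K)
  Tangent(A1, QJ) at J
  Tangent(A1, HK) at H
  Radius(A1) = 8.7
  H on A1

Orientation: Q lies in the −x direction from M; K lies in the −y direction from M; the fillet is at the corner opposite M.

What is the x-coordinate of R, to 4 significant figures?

-37.10

M is at the origin; MQ is horizontal with |MQ| = 45.8 and Q on the −x side, so Q = (-45.80, 0.000). MK is vertical with |MK| = 42.2 and K on the −y side, so K = (0.000, -42.20). The virtual corner opposite M is at (-45.80, -42.20). The tangent condition forces RJ to be normal to QJ and tangency of A1 to HK means the radius RH is perpendicular to HK, with radius 8.7, so the center R sits 8.7 in from both sides at R = (-37.10, -33.50). So R.x = -37.10.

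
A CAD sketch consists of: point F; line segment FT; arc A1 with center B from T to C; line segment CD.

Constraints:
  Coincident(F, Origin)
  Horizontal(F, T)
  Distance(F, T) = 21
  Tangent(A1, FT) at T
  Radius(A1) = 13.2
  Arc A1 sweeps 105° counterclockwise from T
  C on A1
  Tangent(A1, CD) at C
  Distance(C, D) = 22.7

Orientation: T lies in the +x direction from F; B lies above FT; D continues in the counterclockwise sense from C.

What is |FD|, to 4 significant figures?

47.57

F is at the origin; F and T share the same y with |FT| = 21.0 and T on the +x side, so T = (21.00, 0.000). Tangency of A1 to FT means the radius BT is perpendicular to FT, so B = T + (0, 13.2) = (21.00, 13.20). On A1, T sits at bearing -90° from B; a 105° counterclockwise sweep puts C at bearing 15°, so C = B + 13.2·(cos 15°, sin 15°) = (33.75, 16.62). The tangent condition forces BC to be normal to CD, so CD runs along (−sin 15°, cos 15°); with |CD| = 22.7, D = (27.88, 38.54). Then |FD| = |D − F| = 47.57.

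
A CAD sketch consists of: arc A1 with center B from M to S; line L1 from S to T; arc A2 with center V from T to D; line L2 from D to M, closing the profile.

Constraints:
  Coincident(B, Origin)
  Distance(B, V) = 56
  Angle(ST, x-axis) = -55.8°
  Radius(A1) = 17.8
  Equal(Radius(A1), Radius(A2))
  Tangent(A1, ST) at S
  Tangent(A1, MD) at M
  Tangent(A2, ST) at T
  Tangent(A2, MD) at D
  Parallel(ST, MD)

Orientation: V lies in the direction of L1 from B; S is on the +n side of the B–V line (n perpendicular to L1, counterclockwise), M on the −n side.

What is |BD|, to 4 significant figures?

58.76

The slot axis is L1's direction at -55.8°, so u = (cos -55.8°, sin -55.8°) = (0.5621, -0.8271) and n = (−sin -55.8°, cos -55.8°) = (0.8271, 0.5621). B is at the origin and V lies 56.0 along u from B, so V = 56.0·u = (31.48, -46.32). Tangency of A1 to both parallel lines with radius 17.8 puts S and M at B ± 17.8·n: S = (14.72, 10.01), M = (-14.72, -10.01). Equal radii place T and D the same way about V: T = V + 17.8·n = (46.20, -36.31), D = V − 17.8·n = (16.75, -56.32). Then |BD| = |D − B| = 58.76.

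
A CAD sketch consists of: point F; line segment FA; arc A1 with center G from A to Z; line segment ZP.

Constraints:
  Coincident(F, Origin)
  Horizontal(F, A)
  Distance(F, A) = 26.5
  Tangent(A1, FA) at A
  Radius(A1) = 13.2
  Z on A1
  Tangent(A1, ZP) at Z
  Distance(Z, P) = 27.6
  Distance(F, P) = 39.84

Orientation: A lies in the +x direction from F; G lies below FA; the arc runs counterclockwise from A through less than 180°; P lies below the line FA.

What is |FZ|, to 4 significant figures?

17.58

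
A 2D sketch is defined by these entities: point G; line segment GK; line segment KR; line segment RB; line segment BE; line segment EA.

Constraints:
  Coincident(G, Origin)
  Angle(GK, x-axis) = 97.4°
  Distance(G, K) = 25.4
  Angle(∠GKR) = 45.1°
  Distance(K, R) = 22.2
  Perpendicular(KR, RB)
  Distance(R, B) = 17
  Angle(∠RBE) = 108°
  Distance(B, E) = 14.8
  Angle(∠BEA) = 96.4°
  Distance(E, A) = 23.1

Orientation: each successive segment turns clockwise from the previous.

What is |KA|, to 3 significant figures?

1.52

∠RBE = 108.0° gives BE at 160° from the x-axis; with |BE| = 14.8, E = (-9.96, 3.13). ∠BEA = 96.4° gives EA at 76.9° from the x-axis; with |EA| = 23.1, A = (-4.72, 25.6). Then |KA| = |A − K| = 1.52.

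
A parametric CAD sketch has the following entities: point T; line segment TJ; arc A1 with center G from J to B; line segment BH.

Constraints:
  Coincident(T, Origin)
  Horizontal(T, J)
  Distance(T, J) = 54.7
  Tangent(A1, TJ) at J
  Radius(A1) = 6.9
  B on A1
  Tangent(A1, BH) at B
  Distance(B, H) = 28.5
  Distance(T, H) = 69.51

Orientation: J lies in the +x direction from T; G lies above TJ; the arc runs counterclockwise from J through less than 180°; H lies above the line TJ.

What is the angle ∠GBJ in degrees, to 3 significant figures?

43.0°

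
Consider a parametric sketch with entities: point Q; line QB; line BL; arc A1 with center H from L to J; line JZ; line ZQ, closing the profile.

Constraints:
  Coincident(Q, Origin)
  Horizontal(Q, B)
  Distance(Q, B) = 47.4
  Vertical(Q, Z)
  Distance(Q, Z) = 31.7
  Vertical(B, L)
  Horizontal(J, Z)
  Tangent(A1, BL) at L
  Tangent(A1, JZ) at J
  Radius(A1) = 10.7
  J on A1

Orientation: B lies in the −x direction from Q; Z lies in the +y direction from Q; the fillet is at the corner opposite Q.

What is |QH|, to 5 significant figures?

42.283

Q is at the origin; QB is horizontal with |QB| = 47.4 and B on the −x side, so B = (-47.400, 0.0000). QZ is vertical with |QZ| = 31.7 and Z on the +y side, so Z = (0.0000, 31.700). The virtual corner opposite Q is at (-47.400, 31.700). A1 meets BL tangentially, so HL is at right angles to BL and tangency of A1 to JZ means the radius HJ is perpendicular to JZ, with radius 10.7, so the center H sits 10.7 in from both sides at H = (-36.700, 21.000). Then |QH| = |H − Q| = 42.283.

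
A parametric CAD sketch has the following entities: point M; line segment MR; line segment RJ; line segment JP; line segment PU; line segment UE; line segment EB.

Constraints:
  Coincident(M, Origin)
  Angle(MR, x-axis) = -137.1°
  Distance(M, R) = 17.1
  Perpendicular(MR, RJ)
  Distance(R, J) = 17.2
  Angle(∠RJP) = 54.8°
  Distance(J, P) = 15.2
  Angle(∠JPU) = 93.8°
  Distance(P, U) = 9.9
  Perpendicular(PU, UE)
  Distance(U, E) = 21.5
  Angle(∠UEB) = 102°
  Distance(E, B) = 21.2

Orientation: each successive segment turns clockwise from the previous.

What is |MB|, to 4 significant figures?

37.68

PU ⟂ UE, so UE runs at -168.5°; with |UE| = 21.5, E = (-28.27, -10.99). ∠UEB = 102.0° gives EB at 113.5° from the x-axis; with |EB| = 21.2, B = (-36.72, 8.450). Then |MB| = |B − M| = 37.68.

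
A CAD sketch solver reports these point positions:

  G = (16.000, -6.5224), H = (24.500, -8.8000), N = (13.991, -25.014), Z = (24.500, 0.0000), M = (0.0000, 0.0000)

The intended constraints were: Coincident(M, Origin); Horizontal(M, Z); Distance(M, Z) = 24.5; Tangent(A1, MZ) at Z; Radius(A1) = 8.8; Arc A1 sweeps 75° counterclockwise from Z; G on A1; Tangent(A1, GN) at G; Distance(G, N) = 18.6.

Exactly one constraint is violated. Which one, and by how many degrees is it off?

Tangent(A1, GN) at G — off by 8.80°.

M = (0.00, 0.00) ✓; M.y = 0.00, Z.y = 0.00 ✓; |MZ| = 24.50 ✓; ∠(HZ, ZM) = 90.00° ✓; |HZ| = 8.800 ✓; bearing(H→G) − bearing(H→Z) = 75.00° ✓; |HG| = 8.800 ✓; ∠(HG, GN) = 81.20° ✗; |GN| = 18.60 ✓.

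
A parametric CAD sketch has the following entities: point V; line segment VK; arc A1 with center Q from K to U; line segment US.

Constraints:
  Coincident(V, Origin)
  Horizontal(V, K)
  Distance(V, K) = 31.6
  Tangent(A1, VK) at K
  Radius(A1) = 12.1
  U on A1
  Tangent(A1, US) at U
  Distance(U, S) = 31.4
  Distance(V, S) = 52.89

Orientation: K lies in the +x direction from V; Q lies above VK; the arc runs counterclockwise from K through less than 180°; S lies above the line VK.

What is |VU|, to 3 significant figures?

45.9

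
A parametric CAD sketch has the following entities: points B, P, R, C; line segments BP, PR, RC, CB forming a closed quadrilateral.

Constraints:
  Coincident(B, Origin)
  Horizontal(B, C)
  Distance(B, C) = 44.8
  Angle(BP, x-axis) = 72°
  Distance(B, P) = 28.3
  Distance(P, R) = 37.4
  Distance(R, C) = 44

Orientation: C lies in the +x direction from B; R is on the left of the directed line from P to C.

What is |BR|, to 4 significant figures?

60.81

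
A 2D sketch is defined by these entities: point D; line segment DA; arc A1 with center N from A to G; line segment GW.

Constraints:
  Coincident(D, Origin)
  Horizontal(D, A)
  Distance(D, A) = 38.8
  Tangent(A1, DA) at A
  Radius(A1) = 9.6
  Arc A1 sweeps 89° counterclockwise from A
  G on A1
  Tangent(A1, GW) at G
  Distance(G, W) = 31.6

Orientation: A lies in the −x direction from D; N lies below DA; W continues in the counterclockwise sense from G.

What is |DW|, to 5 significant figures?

63.870

On A1, A sits at bearing 90° from N; an 89° counterclockwise sweep puts G at bearing 179°, so G = N + 9.6·(cos 179°, sin 179°) = (-48.399, -9.4325). Since A1 is tangent to GW there, NG ⟂ GW, so GW runs along (−sin 179°, cos 179°); with |GW| = 31.6, W = (-48.950, -41.028). Then |DW| = |W − D| = 63.870.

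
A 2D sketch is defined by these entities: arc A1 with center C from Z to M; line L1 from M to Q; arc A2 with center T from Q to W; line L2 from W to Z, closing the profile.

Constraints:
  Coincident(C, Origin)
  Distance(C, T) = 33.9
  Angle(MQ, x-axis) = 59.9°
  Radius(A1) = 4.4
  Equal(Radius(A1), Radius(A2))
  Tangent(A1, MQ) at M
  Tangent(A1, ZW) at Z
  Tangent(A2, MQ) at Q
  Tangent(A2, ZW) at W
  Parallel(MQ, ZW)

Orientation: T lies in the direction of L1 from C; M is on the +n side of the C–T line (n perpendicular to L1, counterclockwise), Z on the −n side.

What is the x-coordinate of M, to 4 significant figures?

-3.807

The slot axis is L1's direction at 59.9°, so u = (cos 59.9°, sin 59.9°) = (0.5015, 0.8652) and n = (−sin 59.9°, cos 59.9°) = (-0.8652, 0.5015). C is at the origin and T lies 33.9 along u from C, so T = 33.9·u = (17.00, 29.33). Tangency of A1 to both parallel lines with radius 4.4 puts M and Z at C ± 4.4·n: M = (-3.807, 2.207), Z = (3.807, -2.207). So M.x = -3.807.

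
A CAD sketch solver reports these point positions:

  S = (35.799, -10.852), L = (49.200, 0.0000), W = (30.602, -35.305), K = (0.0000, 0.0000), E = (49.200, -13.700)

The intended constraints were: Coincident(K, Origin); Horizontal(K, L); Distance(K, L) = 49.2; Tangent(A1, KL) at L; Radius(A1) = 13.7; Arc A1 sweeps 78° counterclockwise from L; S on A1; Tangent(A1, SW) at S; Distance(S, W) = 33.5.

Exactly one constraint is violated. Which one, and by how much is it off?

Distance(S, W) = 33.5 — off by 8.50.

K = (0.00, 0.00) ✓; K.y = 0.00, L.y = 0.00 ✓; |KL| = 49.20 ✓; ∠(EL, LK) = 90.00° ✓; |EL| = 13.70 ✓; bearing(E→S) − bearing(E→L) = 78.00° ✓; |ES| = 13.70 ✓; ∠(ES, SW) = 90.00° ✓; |SW| = 25.00 ✗.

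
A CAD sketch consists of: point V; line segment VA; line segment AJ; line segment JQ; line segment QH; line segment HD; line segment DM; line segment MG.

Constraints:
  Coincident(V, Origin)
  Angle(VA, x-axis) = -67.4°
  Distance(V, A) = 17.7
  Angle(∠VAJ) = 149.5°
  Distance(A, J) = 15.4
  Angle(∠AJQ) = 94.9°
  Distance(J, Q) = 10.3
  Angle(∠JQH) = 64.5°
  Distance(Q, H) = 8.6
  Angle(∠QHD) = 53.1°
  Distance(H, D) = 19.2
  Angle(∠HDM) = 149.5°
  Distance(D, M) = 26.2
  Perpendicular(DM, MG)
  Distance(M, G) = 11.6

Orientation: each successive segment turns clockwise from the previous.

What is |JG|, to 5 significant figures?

36.413

∠HDM = 149.5° gives DM at -95.900° from the x-axis; with |DM| = 26.2, M = (3.8025, -67.016). DM ⟂ MG, so MG runs at 174.10°; with |MG| = 11.6, G = (-7.7361, -65.824). Then |JG| = |G − J| = 36.413.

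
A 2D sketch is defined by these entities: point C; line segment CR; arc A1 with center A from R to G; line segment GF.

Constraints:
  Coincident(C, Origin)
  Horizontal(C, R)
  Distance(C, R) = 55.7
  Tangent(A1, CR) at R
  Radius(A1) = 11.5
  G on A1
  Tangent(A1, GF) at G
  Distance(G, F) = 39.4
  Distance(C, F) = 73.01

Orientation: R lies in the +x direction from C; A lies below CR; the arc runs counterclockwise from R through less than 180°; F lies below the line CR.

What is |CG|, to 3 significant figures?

46.4

C is at the origin; C and R share the same y with |CR| = 55.7 and R on the +x side, so R = (55.7, 0.00). Since A1 is tangent to CR there, AR ⟂ CR, so A = R + (0, -11.5) = (55.7, -11.5). Since AG ⟂ GF (tangency), |AF| = √(11.5² + 39.4²) = 41.0 regardless of where G sits on A1. So F lies on both circle(C, 73.01) and circle(A, 41.0); the below-CR intersection is F = (51.0, -52.3). G is the foot of the tangent from F: G = (44.4, -13.4).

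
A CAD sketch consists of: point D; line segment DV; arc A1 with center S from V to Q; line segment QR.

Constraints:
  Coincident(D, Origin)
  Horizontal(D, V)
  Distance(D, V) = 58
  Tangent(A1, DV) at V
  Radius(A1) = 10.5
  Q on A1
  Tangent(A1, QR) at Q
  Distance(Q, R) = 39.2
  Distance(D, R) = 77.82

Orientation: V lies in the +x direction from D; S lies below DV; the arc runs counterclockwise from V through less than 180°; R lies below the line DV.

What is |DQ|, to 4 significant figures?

49.74

D is at the origin; DV is horizontal with |DV| = 58.0 and V on the +x side, so V = (58.00, 0.000). Since A1 is tangent to DV there, SV ⟂ DV, so S = V + (0, -10.5) = (58.00, -10.50). Since SQ ⟂ QR (tangency), |SR| = √(10.5² + 39.2²) = 40.58 regardless of where Q sits on A1. So R lies on both circle(D, 77.82) and circle(S, 40.58); the below-DV intersection is R = (58.71, -51.08). Q is the foot of the tangent from R: Q = (47.91, -13.39).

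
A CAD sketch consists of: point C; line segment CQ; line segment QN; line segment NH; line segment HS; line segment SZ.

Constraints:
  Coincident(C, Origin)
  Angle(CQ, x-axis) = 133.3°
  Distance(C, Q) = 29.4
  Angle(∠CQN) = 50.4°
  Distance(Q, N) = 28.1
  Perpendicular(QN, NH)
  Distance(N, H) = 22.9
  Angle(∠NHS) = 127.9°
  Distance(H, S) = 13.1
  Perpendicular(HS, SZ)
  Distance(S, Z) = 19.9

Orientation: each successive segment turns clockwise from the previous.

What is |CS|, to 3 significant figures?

8.35

C is at the origin; CQ runs at 133.3° with length 29.4, so Q = (-20.2, 21.4). ∠CQN = 50.4° gives QN at 3.70° from the x-axis; with |QN| = 28.1, N = (7.88, 23.2). QN ⟂ NH, so NH runs at -86.3°; with |NH| = 22.9, H = (9.36, 0.358). ∠NHS = 127.9° gives HS at -138° from the x-axis; with |HS| = 13.1, S = (-0.440, -8.34). Then |CS| = |S − C| = 8.35.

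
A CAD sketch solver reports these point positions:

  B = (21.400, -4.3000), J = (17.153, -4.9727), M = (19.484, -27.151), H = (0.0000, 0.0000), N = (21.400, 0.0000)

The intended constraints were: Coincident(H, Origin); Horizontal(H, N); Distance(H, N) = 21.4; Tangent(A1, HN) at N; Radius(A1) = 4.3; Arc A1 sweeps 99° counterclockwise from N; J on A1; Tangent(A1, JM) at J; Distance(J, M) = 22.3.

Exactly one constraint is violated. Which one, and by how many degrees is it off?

Tangent(A1, JM) at J — off by 3.00°.

H = (0.00, 0.00) ✓; H.y = 0.00, N.y = 0.00 ✓; |HN| = 21.40 ✓; ∠(BN, NH) = 90.00° ✓; |BN| = 4.300 ✓; bearing(B→J) − bearing(B→N) = 99.00° ✓; |BJ| = 4.300 ✓; ∠(BJ, JM) = 93.00° ✗; |JM| = 22.30 ✓.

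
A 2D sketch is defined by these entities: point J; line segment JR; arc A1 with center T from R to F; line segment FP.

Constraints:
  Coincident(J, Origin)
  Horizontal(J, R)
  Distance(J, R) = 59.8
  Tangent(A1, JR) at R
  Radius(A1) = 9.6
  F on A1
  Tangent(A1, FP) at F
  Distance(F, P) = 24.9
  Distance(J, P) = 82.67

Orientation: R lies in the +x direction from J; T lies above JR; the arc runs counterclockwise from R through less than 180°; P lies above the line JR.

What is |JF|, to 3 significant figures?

69.2

J is at the origin; J and R share the same y with |JR| = 59.8 and R on the +x side, so R = (59.8, 0.00). The tangent condition forces TR to be normal to JR, so T = R + (0, 9.6) = (59.8, 9.60). Since TF ⟂ FP (tangency), |TP| = √(9.6² + 24.9²) = 26.7 regardless of where F sits on A1. So P lies on both circle(J, 82.67) and circle(T, 26.7); the above-JR intersection is P = (77.0, 30.0). F is the foot of the tangent from P: F = (68.9, 6.45).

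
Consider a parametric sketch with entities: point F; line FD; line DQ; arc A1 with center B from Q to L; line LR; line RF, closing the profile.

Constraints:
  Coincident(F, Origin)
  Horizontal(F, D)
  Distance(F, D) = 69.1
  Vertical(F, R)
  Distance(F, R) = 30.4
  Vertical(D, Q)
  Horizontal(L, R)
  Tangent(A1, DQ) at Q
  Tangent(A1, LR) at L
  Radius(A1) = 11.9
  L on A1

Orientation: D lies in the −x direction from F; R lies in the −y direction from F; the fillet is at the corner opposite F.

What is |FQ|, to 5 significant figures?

71.534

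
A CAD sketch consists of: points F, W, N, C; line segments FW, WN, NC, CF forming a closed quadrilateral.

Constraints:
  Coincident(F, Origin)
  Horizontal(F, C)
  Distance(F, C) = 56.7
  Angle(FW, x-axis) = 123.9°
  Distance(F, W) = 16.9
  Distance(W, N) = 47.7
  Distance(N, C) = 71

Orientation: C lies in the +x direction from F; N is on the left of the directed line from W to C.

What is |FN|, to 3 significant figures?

57.6

F is at the origin; FC is horizontal with |FC| = 56.7 and C in +x, so C = (56.7, 0). FW runs at 123.9° with |FW| = 16.9, so W = (-9.43, 14.0). N is determined by |WN| = 47.7 and |NC| = 71.0 together: it lies at the intersection of circle(W, 47.7) and circle(C, 71.0). With |WC| = 67.6, the foot of the radical line on WC is 13.3 from W and the perpendicular offset is √(47.7² − 13.3²) = 45.8. Taking the left-of-WC solution: N = (13.1, 56.1).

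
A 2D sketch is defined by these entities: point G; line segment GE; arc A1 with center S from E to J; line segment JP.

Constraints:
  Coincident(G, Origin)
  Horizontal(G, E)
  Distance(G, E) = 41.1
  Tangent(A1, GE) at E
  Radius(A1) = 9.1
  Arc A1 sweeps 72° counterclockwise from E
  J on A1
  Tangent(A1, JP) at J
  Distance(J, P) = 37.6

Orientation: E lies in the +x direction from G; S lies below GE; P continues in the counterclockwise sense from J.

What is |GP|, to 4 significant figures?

46.92

On A1, E sits at bearing 90° from S; a 72° counterclockwise sweep puts J at bearing 162°, so J = S + 9.1·(cos 162°, sin 162°) = (32.45, -6.288). A1 meets JP tangentially, so SJ is at right angles to JP, so JP runs along (−sin 162°, cos 162°); with |JP| = 37.6, P = (20.83, -42.05). Then |GP| = |P − G| = 46.92.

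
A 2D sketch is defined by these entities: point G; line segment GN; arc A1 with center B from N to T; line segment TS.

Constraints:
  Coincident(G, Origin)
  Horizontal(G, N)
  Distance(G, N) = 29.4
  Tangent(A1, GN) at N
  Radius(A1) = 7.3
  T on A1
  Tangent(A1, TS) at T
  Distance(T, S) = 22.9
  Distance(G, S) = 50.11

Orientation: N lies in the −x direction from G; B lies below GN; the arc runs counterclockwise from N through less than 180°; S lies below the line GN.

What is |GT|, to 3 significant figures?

37.0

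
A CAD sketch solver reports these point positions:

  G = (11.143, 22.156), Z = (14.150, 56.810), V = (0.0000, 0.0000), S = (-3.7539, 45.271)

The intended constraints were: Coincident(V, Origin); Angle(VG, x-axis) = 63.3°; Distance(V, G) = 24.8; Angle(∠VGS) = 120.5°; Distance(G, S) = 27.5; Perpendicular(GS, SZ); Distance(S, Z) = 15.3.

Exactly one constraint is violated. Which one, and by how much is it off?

Distance(S, Z) = 15.3 — off by 6.00.

V = (0.00, 0.00) ✓; VG at 63.30° ✓; |VG| = 24.80 ✓; ∠VGS = 120.5° ✓; |GS| = 27.50 ✓; ∠(GS, SZ) = 90.00° ✓; |SZ| = 21.30 ✗.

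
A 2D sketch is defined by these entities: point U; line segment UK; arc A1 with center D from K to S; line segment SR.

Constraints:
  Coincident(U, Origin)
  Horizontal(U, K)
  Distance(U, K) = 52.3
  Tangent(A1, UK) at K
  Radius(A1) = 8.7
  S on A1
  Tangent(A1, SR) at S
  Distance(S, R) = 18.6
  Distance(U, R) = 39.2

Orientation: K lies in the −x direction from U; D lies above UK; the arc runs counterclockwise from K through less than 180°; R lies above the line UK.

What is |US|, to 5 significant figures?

45.367

U is at the origin; U and K share the same y with |UK| = 52.3 and K on the −x side, so K = (-52.300, 0.0000). The tangent condition forces DK to be normal to UK, so D = K + (0, 8.7) = (-52.300, 8.7000). Since DS ⟂ SR (tangency), |DR| = √(8.7² + 18.6²) = 20.534 regardless of where S sits on A1. So R lies on both circle(U, 39.2) and circle(D, 20.534); the above-UK intersection is R = (-34.409, 18.779). S is the foot of the tangent from R: S = (-45.221, 3.6432).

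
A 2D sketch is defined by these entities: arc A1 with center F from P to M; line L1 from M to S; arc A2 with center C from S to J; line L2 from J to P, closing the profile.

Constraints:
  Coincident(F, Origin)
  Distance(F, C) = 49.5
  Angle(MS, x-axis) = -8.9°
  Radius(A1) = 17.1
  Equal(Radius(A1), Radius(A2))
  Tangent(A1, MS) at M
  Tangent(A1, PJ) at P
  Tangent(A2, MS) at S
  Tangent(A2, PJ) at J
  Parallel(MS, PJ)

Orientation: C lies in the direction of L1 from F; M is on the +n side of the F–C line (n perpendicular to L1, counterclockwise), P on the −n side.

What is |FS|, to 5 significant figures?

52.370

Tangency of A1 to both parallel lines with radius 17.1 puts M and P at F ± 17.1·n: M = (2.6455, 16.894), P = (-2.6455, -16.894). Equal radii place S and J the same way about C: S = C + 17.1·n = (51.550, 9.2359), J = C − 17.1·n = (46.258, -24.552). Then |FS| = |S − F| = 52.370.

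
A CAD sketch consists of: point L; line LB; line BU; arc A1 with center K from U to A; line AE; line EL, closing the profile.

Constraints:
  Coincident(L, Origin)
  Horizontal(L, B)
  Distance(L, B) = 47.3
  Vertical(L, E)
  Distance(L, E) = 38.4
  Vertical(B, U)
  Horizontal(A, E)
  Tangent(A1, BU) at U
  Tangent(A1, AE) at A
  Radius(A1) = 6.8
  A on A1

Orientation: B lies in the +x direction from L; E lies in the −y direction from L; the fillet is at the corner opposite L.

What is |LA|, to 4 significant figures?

55.81

L is at the origin; L and B share the same y with |LB| = 47.3 and B on the +x side, so B = (47.30, 0.000). L and E share the same x with |LE| = 38.4 and E on the −y side, so E = (0.000, -38.40). The virtual corner opposite L is at (47.30, -38.40). The tangent condition forces KU to be normal to BU and tangency of A1 to AE means the radius KA is perpendicular to AE, with radius 6.8, so the center K sits 6.8 in from both sides at K = (40.50, -31.60). That places the tangent points at U = (47.30, -31.60) on BU and A = (40.50, -38.40) on AE. Then |LA| = |A − L| = 55.81.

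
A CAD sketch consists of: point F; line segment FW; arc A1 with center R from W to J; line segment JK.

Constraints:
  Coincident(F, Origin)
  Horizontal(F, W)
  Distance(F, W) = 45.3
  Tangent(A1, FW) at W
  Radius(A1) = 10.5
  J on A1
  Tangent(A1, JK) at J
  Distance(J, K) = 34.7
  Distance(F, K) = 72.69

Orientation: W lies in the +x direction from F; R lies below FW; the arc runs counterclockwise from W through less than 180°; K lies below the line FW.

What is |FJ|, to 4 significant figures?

40.44

F is at the origin; F and W share the same y with |FW| = 45.3 and W on the +x side, so W = (45.30, 0.000). The tangent condition forces RW to be normal to FW, so R = W + (0, -10.5) = (45.30, -10.50). Since RJ ⟂ JK (tangency), |RK| = √(10.5² + 34.7²) = 36.25 regardless of where J sits on A1. So K lies on both circle(F, 72.69) and circle(R, 36.25); the below-FW intersection is K = (57.32, -44.70). J is the foot of the tangent from K: J = (36.83, -16.70).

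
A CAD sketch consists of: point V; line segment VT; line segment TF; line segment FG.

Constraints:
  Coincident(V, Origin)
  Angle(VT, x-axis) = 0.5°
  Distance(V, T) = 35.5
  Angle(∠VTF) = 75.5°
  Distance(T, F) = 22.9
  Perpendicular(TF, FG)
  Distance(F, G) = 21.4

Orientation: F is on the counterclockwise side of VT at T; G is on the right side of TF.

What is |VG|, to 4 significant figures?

57.50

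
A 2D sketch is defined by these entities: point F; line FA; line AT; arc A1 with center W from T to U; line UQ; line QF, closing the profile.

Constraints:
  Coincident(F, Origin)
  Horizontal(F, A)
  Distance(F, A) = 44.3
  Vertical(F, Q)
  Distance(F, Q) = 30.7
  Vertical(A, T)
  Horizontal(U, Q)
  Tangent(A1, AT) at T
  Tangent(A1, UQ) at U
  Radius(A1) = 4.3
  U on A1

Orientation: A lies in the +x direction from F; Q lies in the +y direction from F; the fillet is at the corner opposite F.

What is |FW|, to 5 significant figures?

47.927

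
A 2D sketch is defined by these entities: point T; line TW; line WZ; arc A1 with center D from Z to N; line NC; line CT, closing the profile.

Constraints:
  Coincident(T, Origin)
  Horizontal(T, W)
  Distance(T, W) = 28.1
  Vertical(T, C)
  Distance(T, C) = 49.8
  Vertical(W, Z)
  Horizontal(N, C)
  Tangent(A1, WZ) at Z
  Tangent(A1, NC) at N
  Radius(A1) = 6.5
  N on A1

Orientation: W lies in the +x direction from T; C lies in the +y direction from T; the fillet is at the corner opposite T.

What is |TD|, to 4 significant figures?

48.39

T and C share the same x with |TC| = 49.8 and C on the +y side, so C = (0.000, 49.80). The virtual corner opposite T is at (28.10, 49.80). The tangent condition forces DZ to be normal to WZ and since A1 is tangent to NC there, DN ⟂ NC, with radius 6.5, so the center D sits 6.5 in from both sides at D = (21.60, 43.30). Then |TD| = |D − T| = 48.39.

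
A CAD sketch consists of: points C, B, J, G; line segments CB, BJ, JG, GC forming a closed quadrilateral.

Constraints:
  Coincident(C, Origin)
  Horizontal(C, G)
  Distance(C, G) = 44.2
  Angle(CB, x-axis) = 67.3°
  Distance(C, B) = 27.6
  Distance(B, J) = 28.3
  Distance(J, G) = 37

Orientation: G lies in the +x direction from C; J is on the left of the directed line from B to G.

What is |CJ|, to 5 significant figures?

51.668

Checks: |BJ| = 28.30 ✓; |JG| = 37.00 ✓.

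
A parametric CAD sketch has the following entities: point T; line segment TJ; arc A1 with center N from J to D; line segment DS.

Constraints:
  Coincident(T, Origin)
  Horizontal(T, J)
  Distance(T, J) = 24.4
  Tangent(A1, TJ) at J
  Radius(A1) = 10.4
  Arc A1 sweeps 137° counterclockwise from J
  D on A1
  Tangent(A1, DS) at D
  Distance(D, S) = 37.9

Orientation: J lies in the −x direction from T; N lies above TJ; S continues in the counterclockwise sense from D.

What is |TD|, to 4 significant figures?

24.98

T is at the origin; T and J share the same y with |TJ| = 24.4 and J on the −x side, so J = (-24.40, 0.000). Since A1 is tangent to TJ there, NJ ⟂ TJ, so N = J + (0, 10.4) = (-24.40, 10.40). On A1, J sits at bearing -90° from N; a 137° counterclockwise sweep puts D at bearing 47°, so D = N + 10.4·(cos 47°, sin 47°) = (-17.31, 18.01). Then |TD| = |D − T| = 24.98.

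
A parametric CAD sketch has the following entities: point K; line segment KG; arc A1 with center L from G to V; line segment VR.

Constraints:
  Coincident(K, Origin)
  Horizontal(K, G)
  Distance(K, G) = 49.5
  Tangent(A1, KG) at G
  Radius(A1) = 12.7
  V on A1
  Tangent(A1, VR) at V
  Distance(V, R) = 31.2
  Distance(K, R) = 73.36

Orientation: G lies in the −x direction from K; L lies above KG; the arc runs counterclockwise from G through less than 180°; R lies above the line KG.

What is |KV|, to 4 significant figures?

44.13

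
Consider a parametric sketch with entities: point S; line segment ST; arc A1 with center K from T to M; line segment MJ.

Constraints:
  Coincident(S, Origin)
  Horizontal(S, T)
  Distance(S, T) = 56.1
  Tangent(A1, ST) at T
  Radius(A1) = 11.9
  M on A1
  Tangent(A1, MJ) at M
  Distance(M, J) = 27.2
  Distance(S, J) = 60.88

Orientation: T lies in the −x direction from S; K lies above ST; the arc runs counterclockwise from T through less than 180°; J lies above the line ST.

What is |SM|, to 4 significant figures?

46.01

Checks: |KM| = 11.90 ✓; ∠(KM, MJ) = 90.00° ✓; |MJ| = 27.20 ✓; |SJ| = 60.88 ✓.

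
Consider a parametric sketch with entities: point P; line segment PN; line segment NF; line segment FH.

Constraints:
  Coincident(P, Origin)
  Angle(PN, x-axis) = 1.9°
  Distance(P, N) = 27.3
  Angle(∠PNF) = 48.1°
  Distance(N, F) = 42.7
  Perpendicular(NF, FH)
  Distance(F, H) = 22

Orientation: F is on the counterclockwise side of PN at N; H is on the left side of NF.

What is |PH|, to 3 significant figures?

24.5

∠PNF = 48.1°, so NF runs at 1.9° + (180° − 48.1°) = 134° from the x-axis; with |NF| = 42.7, F = N + 42.7·(cos 134°, sin 134°) = (-2.27, 31.7). NF is perpendicular to FH; with |FH| = 22.0 on the left of NF, H = F + 22.0·(-0.722, -0.692) = (-18.1, 16.5). Then |PH| = |H − P| = 24.5.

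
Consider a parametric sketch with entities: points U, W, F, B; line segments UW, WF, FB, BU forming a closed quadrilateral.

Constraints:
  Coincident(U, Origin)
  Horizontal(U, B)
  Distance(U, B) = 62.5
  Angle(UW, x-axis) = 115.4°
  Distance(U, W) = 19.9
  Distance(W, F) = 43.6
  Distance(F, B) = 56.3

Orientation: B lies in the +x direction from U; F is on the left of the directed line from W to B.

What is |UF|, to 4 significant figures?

51.11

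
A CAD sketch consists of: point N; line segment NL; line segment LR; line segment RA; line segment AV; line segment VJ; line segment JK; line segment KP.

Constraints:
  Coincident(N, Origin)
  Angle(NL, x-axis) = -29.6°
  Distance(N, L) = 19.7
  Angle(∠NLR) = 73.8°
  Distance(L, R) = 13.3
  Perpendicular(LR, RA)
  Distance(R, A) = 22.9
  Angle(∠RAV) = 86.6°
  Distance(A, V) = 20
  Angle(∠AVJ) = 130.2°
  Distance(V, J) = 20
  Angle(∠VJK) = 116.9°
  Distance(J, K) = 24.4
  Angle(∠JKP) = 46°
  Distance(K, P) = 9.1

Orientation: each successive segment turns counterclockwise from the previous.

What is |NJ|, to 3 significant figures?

27.5

N is at the origin; NL runs at -29.6° with length 19.7, so L = (17.1, -9.73). ∠NLR = 73.8° gives LR at 76.6° from the x-axis; with |LR| = 13.3, R = (20.2, 3.21). LR is perpendicular to RA, so RA runs at 167°; with |RA| = 22.9, A = (-2.07, 8.51). ∠RAV = 86.6° gives AV at -100° from the x-axis; with |AV| = 20.0, V = (-5.54, -11.2). ∠AVJ = 130.2° gives VJ at -50.2° from the x-axis; with |VJ| = 20.0, J = (7.26, -26.5). Then |NJ| = |J − N| = 27.5.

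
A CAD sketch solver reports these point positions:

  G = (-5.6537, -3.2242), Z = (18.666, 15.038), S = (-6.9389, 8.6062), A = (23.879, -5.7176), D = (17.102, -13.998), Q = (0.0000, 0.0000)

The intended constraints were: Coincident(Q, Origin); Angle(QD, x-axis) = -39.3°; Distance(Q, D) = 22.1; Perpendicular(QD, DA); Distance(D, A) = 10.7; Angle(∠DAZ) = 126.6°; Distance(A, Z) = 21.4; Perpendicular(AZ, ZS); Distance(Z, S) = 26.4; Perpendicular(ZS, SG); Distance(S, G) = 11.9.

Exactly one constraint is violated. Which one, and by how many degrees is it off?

Perpendicular(ZS, SG) — off by 7.90°.

Q = (0.00, 0.00) ✓; QD at -39.30° ✓; |QD| = 22.10 ✓; ∠(QD, DA) = 90.00° ✓; |DA| = 10.70 ✓; ∠DAZ = 126.6° ✓; |AZ| = 21.40 ✓; ∠(AZ, ZS) = 90.00° ✓; |ZS| = 26.40 ✓; ∠(ZS, SG) = 82.10° ✗; |SG| = 11.90 ✓.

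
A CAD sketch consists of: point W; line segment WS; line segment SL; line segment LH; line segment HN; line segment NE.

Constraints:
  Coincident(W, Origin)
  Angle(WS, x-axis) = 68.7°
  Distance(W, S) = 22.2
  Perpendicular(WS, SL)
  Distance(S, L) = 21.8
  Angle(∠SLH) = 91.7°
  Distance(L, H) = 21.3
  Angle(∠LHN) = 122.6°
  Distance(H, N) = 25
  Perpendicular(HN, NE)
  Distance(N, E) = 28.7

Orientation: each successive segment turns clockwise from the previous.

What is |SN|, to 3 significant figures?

35.4

∠SLH = 91.7° gives LH at -110° from the x-axis; with |LH| = 21.3, H = (21.2, -7.30). ∠LHN = 122.6° gives HN at -167° from the x-axis; with |HN| = 25.0, N = (-3.13, -12.9). Then |SN| = |N − S| = 35.4.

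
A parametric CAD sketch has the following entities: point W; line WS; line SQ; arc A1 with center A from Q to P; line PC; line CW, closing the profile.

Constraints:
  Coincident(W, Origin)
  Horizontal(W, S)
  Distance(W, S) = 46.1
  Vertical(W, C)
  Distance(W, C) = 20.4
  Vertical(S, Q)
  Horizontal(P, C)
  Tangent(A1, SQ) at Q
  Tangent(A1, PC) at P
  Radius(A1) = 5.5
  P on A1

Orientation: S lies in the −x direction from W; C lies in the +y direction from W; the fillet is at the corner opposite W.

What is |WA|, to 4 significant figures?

43.25

W is at the origin; WS is horizontal with |WS| = 46.1 and S on the −x side, so S = (-46.10, 0.000). W and C share the same x with |WC| = 20.4 and C on the +y side, so C = (0.000, 20.40). The virtual corner opposite W is at (-46.10, 20.40). The tangent condition forces AQ to be normal to SQ and tangency of A1 to PC means the radius AP is perpendicular to PC, with radius 5.5, so the center A sits 5.5 in from both sides at A = (-40.60, 14.90). Then |WA| = |A − W| = 43.25.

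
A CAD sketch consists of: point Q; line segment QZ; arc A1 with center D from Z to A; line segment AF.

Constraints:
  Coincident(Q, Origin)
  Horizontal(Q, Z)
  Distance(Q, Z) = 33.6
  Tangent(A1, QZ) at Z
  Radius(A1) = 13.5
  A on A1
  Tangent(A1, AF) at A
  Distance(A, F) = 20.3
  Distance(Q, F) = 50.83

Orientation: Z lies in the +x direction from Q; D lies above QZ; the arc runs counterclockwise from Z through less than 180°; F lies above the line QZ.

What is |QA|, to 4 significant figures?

49.53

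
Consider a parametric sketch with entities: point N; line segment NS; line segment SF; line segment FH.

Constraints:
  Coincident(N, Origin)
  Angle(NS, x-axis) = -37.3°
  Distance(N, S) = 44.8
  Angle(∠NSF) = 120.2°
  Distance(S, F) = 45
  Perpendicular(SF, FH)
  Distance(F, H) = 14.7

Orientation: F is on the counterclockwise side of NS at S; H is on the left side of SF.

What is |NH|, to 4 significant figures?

71.68

∠NSF = 120.2°, so SF runs at -37.3° + (180° − 120.2°) = 22.50° from the x-axis; with |SF| = 45.0, F = S + 45.0·(cos 22.50°, sin 22.50°) = (77.21, -9.928). The perpendicularity gives FH at right angles to SF; with |FH| = 14.7 on the left of SF, H = F + 14.7·(-0.3827, 0.9239) = (71.59, 3.654). Then |NH| = |H − N| = 71.68.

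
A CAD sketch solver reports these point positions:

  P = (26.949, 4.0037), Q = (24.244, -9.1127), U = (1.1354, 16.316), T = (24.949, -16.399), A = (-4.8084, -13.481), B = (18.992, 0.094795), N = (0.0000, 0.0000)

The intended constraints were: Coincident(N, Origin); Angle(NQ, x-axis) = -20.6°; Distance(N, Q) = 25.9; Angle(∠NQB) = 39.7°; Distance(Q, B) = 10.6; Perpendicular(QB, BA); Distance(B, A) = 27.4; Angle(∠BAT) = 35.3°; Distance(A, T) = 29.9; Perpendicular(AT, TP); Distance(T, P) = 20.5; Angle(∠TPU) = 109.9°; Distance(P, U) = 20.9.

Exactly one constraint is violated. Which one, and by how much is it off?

Distance(P, U) = 20.9 — off by 7.70.

N = (0.00, 0.00) ✓; NQ at -20.60° ✓; |NQ| = 25.90 ✓; ∠NQB = 39.70° ✓; |QB| = 10.60 ✓; ∠(QB, BA) = 90.00° ✓; |BA| = 27.40 ✓; ∠BAT = 35.30° ✓; |AT| = 29.90 ✓; ∠(AT, TP) = 90.00° ✓; |TP| = 20.50 ✓; ∠TPU = 109.9° ✓; |PU| = 28.60 ✗.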